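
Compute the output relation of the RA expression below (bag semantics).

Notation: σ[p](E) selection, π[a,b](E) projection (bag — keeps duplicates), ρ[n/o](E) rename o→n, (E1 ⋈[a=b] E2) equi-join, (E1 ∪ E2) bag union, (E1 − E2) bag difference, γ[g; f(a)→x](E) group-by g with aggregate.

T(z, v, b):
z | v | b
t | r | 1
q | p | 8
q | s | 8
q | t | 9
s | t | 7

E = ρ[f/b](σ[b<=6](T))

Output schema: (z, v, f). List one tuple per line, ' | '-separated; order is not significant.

Row counts bottom-up:
  T → 5
  σ[b<=6](T) → 1
  ρ[f/b](σ[b<=6](T)) → 1

== RESULT ==
z | v | f
t | r | 1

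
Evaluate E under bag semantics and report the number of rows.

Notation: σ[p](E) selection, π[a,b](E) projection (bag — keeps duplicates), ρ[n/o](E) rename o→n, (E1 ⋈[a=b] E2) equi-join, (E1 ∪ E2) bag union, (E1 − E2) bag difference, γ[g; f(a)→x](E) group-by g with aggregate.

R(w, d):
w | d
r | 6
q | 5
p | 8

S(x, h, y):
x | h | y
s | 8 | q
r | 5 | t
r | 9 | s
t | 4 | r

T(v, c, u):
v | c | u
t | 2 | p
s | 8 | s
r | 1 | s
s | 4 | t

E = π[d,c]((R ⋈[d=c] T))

Stepwise |·|:
  R → 3
  T → 4
  (R ⋈[d=c] T) → 1
  π[d,c]((R ⋈[d=c] T)) → 1

|E| = 1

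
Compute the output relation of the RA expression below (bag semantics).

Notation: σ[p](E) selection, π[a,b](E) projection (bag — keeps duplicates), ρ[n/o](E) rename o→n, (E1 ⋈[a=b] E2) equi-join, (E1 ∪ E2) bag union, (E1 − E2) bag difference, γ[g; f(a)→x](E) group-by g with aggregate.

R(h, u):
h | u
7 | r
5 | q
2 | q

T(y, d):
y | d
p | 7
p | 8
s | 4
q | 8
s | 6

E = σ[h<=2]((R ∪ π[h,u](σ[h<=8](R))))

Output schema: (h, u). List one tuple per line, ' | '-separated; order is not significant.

Subexpression sizes:
  R → 3
  R → 3
  σ[h<=8](R) → 3
  π[h,u](σ[h<=8](R)) → 3
  (R ∪ π[h,u](σ[h<=8](R))) → 6
  σ[h<=2]((R ∪ π[h,u](σ[h<=8](R)))) → 2

== RESULT ==
h | u
2 | q
2 | q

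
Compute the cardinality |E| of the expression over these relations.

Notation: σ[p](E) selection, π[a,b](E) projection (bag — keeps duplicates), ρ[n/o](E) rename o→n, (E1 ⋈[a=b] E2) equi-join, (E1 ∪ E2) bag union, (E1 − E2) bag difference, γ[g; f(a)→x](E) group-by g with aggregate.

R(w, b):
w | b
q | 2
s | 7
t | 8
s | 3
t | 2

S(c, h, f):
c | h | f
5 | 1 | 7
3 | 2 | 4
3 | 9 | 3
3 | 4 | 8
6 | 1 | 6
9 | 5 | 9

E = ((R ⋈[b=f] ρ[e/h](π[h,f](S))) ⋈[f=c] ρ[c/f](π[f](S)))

Per-node cardinality:
  R → 5
  S → 6
  π[h,f](S) → 6
  ρ[e/h](π[h,f](S)) → 6
  (R ⋈[b=f] ρ[e/h](π[h,f](S))) → 3
  S → 6
  π[f](S) → 6
  ρ[c/f](π[f](S)) → 6
  ((R ⋈[b=f] ρ[e/h](π[h,f](S))) ⋈[f=c] ρ[c/f](π[f](S))) → 3

|E| = 3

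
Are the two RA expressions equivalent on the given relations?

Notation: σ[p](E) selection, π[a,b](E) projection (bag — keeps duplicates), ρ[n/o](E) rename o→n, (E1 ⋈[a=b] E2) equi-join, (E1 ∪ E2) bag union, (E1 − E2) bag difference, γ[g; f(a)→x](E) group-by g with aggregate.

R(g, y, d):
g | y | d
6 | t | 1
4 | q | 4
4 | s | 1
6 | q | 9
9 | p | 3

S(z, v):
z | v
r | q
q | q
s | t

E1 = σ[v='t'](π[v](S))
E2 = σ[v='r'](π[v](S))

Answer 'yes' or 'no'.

E1 stepwise |·|:
  S → 3
  π[v](S) → 3
  σ[v='t'](π[v](S)) → 1
E2 stepwise |·|:
  S → 3
  π[v](S) → 3
  σ[v='r'](π[v](S)) → 0

E1 result:
v
t
E2 result:
v
(0 rows)
Witness: ('t',) appears 1× in E1 but 0× in E2.

no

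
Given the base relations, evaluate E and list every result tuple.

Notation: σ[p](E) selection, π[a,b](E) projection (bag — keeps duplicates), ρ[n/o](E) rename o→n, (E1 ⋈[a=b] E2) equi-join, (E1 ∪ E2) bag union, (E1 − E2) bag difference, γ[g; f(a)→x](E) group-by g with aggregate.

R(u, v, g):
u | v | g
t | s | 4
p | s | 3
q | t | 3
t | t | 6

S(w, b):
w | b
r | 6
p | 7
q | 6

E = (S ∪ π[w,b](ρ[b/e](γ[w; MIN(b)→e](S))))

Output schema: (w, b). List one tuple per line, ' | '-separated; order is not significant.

Per-node cardinality:
  S → 3
  S → 3
  γ[w; MIN(b)→e](S) → 3
  ρ[b/e](γ[w; MIN(b)→e](S)) → 3
  π[w,b](ρ[b/e](γ[w; MIN(b)→e](S))) → 3
  (S ∪ π[w,b](ρ[b/e](γ[w; MIN(b)→e](S)))) → 6

== RESULT ==
w | b
p | 7
p | 7
q | 6
q | 6
r | 6
r | 6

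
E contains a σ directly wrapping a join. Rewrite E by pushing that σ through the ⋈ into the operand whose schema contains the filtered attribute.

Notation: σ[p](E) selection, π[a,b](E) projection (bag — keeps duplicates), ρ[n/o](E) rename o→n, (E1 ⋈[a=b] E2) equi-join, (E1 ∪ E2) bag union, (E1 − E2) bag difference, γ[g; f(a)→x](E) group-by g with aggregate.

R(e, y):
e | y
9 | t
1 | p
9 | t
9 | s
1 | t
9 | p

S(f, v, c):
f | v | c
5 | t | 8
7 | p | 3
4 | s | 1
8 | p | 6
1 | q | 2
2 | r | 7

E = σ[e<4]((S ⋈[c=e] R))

σ filters on e, owned by the right side.
E' = (S ⋈[c=e] σ[e<4](R))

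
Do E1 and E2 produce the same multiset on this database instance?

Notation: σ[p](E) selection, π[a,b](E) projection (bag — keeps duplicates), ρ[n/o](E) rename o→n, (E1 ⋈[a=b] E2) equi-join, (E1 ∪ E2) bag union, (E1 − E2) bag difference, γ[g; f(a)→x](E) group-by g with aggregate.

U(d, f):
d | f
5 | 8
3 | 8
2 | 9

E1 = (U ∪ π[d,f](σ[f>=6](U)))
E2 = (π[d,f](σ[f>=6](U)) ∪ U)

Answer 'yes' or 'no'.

E1 per-node cardinality:
  U → 3
  U → 3
  σ[f>=6](U) → 3
  π[d,f](σ[f>=6](U)) → 3
  (U ∪ π[d,f](σ[f>=6](U))) → 6
E2 per-node cardinality:
  U → 3
  σ[f>=6](U) → 3
  π[d,f](σ[f>=6](U)) → 3
  U → 3
  (π[d,f](σ[f>=6](U)) ∪ U) → 6

E1 and E2 produce the same multiset:
d | f
2 | 9
2 | 9
3 | 8
3 | 8
5 | 8
5 | 8

yes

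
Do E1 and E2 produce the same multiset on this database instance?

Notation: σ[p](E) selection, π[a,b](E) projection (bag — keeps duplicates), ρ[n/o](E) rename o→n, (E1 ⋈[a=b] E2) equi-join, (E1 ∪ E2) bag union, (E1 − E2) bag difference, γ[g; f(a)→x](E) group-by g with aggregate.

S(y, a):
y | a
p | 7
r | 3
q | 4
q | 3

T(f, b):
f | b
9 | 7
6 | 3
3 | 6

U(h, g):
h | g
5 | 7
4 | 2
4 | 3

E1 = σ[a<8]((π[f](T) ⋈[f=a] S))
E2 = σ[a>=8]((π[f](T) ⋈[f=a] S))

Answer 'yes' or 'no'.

E1 stepwise |·|:
  T → 3
  π[f](T) → 3
  S → 4
  (π[f](T) ⋈[f=a] S) → 2
  σ[a<8]((π[f](T) ⋈[f=a] S)) → 2
E2 stepwise |·|:
  T → 3
  π[f](T) → 3
  S → 4
  (π[f](T) ⋈[f=a] S) → 2
  σ[a>=8]((π[f](T) ⋈[f=a] S)) → 0

E1 result:
f | y | a
3 | q | 3
3 | r | 3
E2 result:
f | y | a
(0 rows)
Witness: (3, 'q', 3) appears 1× in E1 but 0× in E2.

no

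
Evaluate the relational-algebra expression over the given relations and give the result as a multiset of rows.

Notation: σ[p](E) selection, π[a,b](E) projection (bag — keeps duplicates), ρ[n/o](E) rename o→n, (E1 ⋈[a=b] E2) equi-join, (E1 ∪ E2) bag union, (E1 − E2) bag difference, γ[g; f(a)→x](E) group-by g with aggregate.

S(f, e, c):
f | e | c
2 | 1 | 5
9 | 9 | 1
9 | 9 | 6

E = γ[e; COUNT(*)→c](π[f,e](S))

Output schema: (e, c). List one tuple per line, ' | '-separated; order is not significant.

Subexpression sizes:
  S → 3
  π[f,e](S) → 3
  γ[e; COUNT(*)→c](π[f,e](S)) → 2

== RESULT ==
e | c
1 | 1
9 | 2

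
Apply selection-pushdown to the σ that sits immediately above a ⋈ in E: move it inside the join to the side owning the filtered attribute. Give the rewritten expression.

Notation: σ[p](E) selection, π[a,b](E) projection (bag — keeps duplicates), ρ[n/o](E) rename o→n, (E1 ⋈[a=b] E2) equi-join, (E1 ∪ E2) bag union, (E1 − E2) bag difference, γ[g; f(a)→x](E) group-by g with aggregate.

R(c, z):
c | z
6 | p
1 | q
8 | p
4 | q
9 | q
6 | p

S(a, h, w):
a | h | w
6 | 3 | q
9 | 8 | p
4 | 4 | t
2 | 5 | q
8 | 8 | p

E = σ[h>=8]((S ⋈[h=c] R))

σ filters on h, owned by the left side.
E' = (σ[h>=8](S) ⋈[h=c] R)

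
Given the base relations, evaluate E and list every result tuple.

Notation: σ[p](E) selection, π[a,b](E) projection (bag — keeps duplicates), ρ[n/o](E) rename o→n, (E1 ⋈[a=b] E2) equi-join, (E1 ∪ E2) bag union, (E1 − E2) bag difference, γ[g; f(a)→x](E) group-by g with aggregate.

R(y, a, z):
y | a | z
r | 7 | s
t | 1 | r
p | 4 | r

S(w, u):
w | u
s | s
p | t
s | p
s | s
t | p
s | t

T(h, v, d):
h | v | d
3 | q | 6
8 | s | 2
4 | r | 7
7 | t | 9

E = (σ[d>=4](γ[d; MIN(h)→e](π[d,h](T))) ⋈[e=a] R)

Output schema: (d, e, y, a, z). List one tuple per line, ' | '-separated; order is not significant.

Subexpression sizes:
  T → 4
  π[d,h](T) → 4
  γ[d; MIN(h)→e](π[d,h](T)) → 4
  σ[d>=4](γ[d; MIN(h)→e](π[d,h](T))) → 3
  R → 3
  (σ[d>=4](γ[d; MIN(h)→e](π[d,h](T))) ⋈[e=a] R) → 2

== RESULT ==
d | e | y | a | z
7 | 4 | p | 4 | r
9 | 7 | r | 7 | s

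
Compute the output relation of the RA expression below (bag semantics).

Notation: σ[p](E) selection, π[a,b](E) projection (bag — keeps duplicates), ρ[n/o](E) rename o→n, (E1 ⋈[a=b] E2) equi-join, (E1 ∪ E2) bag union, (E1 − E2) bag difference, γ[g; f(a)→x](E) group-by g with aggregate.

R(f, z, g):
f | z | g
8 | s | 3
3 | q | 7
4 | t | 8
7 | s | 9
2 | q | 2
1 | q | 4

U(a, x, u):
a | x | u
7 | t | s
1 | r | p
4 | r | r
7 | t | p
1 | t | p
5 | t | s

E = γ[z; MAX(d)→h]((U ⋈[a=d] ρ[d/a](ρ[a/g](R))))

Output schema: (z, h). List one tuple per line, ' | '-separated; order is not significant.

Subexpression sizes:
  U → 6
  R → 6
  ρ[a/g](R) → 6
  ρ[d/a](ρ[a/g](R)) → 6
  (U ⋈[a=d] ρ[d/a](ρ[a/g](R))) → 3
  γ[z; MAX(d)→h]((U ⋈[a=d] ρ[d/a](ρ[a/g](R)))) → 1

== RESULT ==
z | h
q | 7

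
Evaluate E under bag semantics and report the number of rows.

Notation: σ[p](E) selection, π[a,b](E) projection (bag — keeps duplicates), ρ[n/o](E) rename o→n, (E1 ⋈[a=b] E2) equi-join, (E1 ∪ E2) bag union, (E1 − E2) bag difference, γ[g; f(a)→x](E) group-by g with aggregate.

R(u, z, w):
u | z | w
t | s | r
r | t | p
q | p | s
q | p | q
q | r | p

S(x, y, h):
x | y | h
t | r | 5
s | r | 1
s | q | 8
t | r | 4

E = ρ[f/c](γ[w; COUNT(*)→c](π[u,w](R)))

Subexpression sizes:
  R → 5
  π[u,w](R) → 5
  γ[w; COUNT(*)→c](π[u,w](R)) → 4
  ρ[f/c](γ[w; COUNT(*)→c](π[u,w](R))) → 4

|E| = 4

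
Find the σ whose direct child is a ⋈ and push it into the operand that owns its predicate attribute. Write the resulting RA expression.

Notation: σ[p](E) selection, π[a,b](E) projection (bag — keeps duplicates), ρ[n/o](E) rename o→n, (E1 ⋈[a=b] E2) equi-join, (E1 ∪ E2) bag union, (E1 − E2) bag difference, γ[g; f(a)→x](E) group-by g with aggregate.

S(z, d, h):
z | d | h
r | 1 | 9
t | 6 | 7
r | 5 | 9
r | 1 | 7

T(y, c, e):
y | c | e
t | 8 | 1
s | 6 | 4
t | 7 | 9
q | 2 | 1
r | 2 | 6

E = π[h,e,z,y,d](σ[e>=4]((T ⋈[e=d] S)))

σ filters on e, owned by the left side.
E' = π[h,e,z,y,d]((σ[e>=4](T) ⋈[e=d] S))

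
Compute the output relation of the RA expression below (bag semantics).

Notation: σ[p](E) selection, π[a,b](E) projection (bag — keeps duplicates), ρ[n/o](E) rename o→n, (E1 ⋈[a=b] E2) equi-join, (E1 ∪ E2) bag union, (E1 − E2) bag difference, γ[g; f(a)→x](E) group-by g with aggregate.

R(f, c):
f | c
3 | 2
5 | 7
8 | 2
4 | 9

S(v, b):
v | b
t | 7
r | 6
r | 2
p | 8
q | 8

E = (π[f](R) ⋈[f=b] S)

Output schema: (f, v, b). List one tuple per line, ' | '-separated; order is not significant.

Per-node cardinality:
  R → 4
  π[f](R) → 4
  S → 5
  (π[f](R) ⋈[f=b] S) → 2

== RESULT ==
f | v | b
8 | p | 8
8 | q | 8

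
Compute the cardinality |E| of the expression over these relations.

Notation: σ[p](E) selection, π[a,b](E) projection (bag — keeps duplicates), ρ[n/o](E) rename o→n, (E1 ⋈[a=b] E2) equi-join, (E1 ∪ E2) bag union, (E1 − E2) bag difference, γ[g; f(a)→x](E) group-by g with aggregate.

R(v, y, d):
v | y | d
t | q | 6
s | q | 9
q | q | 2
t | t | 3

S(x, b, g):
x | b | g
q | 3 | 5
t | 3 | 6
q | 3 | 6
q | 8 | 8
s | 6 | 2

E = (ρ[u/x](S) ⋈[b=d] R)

Subexpression sizes:
  S → 5
  ρ[u/x](S) → 5
  R → 4
  (ρ[u/x](S) ⋈[b=d] R) → 4

|E| = 4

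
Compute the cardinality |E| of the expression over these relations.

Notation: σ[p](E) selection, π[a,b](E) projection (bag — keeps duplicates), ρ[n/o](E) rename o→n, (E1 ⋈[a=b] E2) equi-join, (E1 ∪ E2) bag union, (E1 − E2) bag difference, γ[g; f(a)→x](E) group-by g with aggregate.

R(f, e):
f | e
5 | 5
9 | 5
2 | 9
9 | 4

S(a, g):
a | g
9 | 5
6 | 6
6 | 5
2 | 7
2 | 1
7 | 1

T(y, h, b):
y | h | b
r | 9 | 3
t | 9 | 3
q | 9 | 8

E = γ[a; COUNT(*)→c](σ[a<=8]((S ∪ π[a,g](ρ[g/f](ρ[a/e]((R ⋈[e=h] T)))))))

Stepwise |·|:
  S → 6
  R → 4
  T → 3
  (R ⋈[e=h] T) → 3
  ρ[a/e]((R ⋈[e=h] T)) → 3
  ρ[g/f](ρ[a/e]((R ⋈[e=h] T))) → 3
  π[a,g](ρ[g/f](ρ[a/e]((R ⋈[e=h] T)))) → 3
  (S ∪ π[a,g](ρ[g/f](ρ[a/e]((R ⋈[e=h] T))))) → 9
  σ[a<=8]((S ∪ π[a,g](ρ[g/f](ρ[a/e]((R ⋈[e=h] T)))))) → 5
  γ[a; COUNT(*)→c](σ[a<=8]((S ∪ π[a,g](ρ[g/f](ρ[a/e]((R ⋈[e=h] T))))))) → 3

|E| = 3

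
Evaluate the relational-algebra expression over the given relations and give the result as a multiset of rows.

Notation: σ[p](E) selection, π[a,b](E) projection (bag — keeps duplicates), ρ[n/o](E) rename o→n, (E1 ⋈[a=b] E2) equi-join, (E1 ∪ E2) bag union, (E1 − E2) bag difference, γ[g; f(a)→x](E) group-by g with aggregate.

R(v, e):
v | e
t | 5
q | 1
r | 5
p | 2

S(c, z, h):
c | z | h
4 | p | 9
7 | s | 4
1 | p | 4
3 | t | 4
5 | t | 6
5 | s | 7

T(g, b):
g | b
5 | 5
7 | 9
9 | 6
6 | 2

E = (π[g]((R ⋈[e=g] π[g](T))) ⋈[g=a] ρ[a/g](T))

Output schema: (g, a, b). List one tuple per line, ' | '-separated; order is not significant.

Per-node cardinality:
  R → 4
  T → 4
  π[g](T) → 4
  (R ⋈[e=g] π[g](T)) → 2
  π[g]((R ⋈[e=g] π[g](T))) → 2
  T → 4
  ρ[a/g](T) → 4
  (π[g]((R ⋈[e=g] π[g](T))) ⋈[g=a] ρ[a/g](T)) → 2

== RESULT ==
g | a | b
5 | 5 | 5
5 | 5 | 5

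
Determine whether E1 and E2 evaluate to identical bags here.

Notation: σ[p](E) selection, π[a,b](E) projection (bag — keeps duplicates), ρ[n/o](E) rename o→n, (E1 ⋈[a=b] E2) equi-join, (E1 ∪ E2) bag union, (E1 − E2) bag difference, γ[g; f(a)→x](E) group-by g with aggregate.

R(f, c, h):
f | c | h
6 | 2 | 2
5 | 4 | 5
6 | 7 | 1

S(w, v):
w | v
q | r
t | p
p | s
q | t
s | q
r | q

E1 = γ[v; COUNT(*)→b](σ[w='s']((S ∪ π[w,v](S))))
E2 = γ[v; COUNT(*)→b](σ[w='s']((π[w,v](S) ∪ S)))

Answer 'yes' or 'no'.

E1 subexpression sizes:
  S → 6
  S → 6
  π[w,v](S) → 6
  (S ∪ π[w,v](S)) → 12
  σ[w='s']((S ∪ π[w,v](S))) → 2
  γ[v; COUNT(*)→b](σ[w='s']((S ∪ π[w,v](S)))) → 1
E2 subexpression sizes:
  S → 6
  π[w,v](S) → 6
  S → 6
  (π[w,v](S) ∪ S) → 12
  σ[w='s']((π[w,v](S) ∪ S)) → 2
  γ[v; COUNT(*)→b](σ[w='s']((π[w,v](S) ∪ S))) → 1

E1 and E2 produce the same multiset:
v | b
q | 2

yes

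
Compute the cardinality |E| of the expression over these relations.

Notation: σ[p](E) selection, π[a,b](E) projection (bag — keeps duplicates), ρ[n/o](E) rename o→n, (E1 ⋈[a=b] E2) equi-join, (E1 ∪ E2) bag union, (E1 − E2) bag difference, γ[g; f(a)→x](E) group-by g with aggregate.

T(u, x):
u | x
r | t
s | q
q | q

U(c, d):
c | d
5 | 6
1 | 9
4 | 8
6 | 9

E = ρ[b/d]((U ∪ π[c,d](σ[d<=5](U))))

Per-node cardinality:
  U → 4
  U → 4
  σ[d<=5](U) → 0
  π[c,d](σ[d<=5](U)) → 0
  (U ∪ π[c,d](σ[d<=5](U))) → 4
  ρ[b/d]((U ∪ π[c,d](σ[d<=5](U)))) → 4

|E| = 4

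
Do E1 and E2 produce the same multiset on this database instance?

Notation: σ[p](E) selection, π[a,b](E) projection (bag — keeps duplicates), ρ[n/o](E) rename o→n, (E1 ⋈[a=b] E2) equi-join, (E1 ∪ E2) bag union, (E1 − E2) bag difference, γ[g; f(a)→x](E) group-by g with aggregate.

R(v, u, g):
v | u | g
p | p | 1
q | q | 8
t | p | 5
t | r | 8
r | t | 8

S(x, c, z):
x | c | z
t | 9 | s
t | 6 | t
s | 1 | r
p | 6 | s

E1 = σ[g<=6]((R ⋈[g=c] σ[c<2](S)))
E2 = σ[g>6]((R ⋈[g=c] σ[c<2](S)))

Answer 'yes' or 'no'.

E1 stepwise |·|:
  R → 5
  S → 4
  σ[c<2](S) → 1
  (R ⋈[g=c] σ[c<2](S)) → 1
  σ[g<=6]((R ⋈[g=c] σ[c<2](S))) → 1
E2 stepwise |·|:
  R → 5
  S → 4
  σ[c<2](S) → 1
  (R ⋈[g=c] σ[c<2](S)) → 1
  σ[g>6]((R ⋈[g=c] σ[c<2](S))) → 0

E1 result:
v | u | g | x | c | z
p | p | 1 | s | 1 | r
E2 result:
v | u | g | x | c | z
(0 rows)
Witness: ('p', 'p', 1, 's', 1, 'r') appears 1× in E1 but 0× in E2.

no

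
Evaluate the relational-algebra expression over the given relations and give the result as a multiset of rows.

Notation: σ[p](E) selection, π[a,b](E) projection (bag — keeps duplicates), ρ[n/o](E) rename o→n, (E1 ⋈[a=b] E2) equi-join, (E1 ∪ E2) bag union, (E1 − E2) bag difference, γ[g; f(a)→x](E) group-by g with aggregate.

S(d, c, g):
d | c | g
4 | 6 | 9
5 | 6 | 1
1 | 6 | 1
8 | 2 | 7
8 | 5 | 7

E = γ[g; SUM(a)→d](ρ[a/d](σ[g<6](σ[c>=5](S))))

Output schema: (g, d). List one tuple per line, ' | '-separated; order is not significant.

Stepwise |·|:
  S → 5
  σ[c>=5](S) → 4
  σ[g<6](σ[c>=5](S)) → 2
  ρ[a/d](σ[g<6](σ[c>=5](S))) → 2
  γ[g; SUM(a)→d](ρ[a/d](σ[g<6](σ[c>=5](S)))) → 1

== RESULT ==
g | d
1 | 6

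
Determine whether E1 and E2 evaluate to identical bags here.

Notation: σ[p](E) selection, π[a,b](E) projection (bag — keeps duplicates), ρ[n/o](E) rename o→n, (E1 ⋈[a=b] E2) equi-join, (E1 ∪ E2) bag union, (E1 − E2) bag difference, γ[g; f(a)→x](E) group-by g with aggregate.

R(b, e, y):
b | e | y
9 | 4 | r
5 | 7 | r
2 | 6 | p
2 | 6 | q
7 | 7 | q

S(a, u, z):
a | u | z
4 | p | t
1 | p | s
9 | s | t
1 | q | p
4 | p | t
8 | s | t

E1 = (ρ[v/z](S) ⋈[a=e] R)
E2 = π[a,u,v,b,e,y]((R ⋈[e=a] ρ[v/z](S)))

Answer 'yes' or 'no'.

E1 subexpression sizes:
  S → 6
  ρ[v/z](S) → 6
  R → 5
  (ρ[v/z](S) ⋈[a=e] R) → 2
E2 subexpression sizes:
  R → 5
  S → 6
  ρ[v/z](S) → 6
  (R ⋈[e=a] ρ[v/z](S)) → 2
  π[a,u,v,b,e,y]((R ⋈[e=a] ρ[v/z](S))) → 2

E1 and E2 produce the same multiset:
a | u | v | b | e | y
4 | p | t | 9 | 4 | r
4 | p | t | 9 | 4 | r

yes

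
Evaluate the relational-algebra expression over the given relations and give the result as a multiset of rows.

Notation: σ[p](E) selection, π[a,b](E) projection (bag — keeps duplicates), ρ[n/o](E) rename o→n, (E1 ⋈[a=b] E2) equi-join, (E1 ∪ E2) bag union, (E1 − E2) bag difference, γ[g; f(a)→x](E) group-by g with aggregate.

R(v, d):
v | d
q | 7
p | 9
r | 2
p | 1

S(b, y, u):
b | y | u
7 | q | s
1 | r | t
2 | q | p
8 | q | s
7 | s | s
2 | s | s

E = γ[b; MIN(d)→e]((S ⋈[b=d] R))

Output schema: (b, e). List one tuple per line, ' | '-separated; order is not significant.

Subexpression sizes:
  S → 6
  R → 4
  (S ⋈[b=d] R) → 5
  γ[b; MIN(d)→e]((S ⋈[b=d] R)) → 3

== RESULT ==
b | e
1 | 1
2 | 2
7 | 7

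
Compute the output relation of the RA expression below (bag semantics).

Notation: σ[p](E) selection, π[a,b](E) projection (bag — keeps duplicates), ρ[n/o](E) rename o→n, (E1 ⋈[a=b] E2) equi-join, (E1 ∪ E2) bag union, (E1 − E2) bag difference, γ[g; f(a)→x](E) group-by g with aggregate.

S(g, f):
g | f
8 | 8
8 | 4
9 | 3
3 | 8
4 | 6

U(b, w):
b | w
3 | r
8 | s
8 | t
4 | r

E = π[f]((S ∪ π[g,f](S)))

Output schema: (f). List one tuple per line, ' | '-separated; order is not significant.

Stepwise |·|:
  S → 5
  S → 5
  π[g,f](S) → 5
  (S ∪ π[g,f](S)) → 10
  π[f]((S ∪ π[g,f](S))) → 10

== RESULT ==
f
3
3
4
4
6
6
8
8
8
8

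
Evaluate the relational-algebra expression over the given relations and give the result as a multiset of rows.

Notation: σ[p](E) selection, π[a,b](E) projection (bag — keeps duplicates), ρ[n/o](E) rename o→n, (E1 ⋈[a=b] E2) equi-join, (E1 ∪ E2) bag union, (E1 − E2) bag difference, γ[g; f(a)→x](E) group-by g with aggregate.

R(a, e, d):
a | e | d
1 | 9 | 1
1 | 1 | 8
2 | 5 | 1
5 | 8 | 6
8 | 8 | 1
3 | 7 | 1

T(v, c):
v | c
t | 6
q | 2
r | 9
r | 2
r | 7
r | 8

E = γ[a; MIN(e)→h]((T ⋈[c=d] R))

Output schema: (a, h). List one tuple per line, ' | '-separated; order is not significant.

Per-node cardinality:
  T → 6
  R → 6
  (T ⋈[c=d] R) → 2
  γ[a; MIN(e)→h]((T ⋈[c=d] R)) → 2

== RESULT ==
a | h
1 | 1
5 | 8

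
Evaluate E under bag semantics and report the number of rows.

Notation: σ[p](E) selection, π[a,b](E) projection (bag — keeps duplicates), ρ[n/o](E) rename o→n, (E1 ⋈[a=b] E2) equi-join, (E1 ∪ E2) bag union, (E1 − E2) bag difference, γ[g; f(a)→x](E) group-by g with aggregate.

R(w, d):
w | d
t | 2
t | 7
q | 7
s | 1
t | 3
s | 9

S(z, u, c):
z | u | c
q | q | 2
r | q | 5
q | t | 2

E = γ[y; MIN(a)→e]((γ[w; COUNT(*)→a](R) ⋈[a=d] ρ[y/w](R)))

Per-node cardinality:
  R → 6
  γ[w; COUNT(*)→a](R) → 3
  R → 6
  ρ[y/w](R) → 6
  (γ[w; COUNT(*)→a](R) ⋈[a=d] ρ[y/w](R)) → 3
  γ[y; MIN(a)→e]((γ[w; COUNT(*)→a](R) ⋈[a=d] ρ[y/w](R))) → 2

|E| = 2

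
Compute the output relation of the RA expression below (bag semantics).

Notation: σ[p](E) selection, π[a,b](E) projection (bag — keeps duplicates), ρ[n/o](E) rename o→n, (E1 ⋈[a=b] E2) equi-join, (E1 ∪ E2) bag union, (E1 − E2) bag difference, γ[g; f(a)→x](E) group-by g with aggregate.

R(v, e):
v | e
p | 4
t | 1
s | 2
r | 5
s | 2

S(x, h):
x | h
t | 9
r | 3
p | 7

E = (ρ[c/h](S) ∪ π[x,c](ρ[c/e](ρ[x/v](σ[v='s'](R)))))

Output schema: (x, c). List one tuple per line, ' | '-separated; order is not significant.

Subexpression sizes:
  S → 3
  ρ[c/h](S) → 3
  R → 5
  σ[v='s'](R) → 2
  ρ[x/v](σ[v='s'](R)) → 2
  ρ[c/e](ρ[x/v](σ[v='s'](R))) → 2
  π[x,c](ρ[c/e](ρ[x/v](σ[v='s'](R)))) → 2
  (ρ[c/h](S) ∪ π[x,c](ρ[c/e](ρ[x/v](σ[v='s'](R))))) → 5

== RESULT ==
x | c
p | 7
r | 3
s | 2
s | 2
t | 9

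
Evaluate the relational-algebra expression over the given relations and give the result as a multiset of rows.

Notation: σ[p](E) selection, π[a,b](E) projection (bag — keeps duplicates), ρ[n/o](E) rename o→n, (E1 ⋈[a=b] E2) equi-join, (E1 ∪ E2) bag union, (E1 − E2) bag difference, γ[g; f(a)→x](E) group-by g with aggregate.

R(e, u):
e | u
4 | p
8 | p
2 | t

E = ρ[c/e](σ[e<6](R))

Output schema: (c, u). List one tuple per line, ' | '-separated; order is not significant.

Row counts bottom-up:
  R → 3
  σ[e<6](R) → 2
  ρ[c/e](σ[e<6](R)) → 2

== RESULT ==
c | u
2 | t
4 | p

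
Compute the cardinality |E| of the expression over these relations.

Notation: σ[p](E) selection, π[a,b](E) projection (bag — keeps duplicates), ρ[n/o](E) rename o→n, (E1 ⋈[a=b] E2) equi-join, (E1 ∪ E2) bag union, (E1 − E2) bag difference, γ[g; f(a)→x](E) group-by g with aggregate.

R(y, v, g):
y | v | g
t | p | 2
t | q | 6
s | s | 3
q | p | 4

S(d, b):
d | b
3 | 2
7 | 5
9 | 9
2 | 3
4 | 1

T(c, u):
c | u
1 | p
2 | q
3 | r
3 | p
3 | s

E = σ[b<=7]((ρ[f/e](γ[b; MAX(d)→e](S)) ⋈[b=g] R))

Per-node cardinality:
  S → 5
  γ[b; MAX(d)→e](S) → 5
  ρ[f/e](γ[b; MAX(d)→e](S)) → 5
  R → 4
  (ρ[f/e](γ[b; MAX(d)→e](S)) ⋈[b=g] R) → 2
  σ[b<=7]((ρ[f/e](γ[b; MAX(d)→e](S)) ⋈[b=g] R)) → 2

|E| = 2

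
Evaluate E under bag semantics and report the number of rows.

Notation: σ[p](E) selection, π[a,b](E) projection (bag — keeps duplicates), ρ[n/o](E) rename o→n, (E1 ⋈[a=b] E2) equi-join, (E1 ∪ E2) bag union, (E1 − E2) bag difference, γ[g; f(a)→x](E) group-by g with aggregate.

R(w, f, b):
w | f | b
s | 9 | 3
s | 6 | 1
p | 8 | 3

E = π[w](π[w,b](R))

Row counts bottom-up:
  R → 3
  π[w,b](R) → 3
  π[w](π[w,b](R)) → 3

|E| = 3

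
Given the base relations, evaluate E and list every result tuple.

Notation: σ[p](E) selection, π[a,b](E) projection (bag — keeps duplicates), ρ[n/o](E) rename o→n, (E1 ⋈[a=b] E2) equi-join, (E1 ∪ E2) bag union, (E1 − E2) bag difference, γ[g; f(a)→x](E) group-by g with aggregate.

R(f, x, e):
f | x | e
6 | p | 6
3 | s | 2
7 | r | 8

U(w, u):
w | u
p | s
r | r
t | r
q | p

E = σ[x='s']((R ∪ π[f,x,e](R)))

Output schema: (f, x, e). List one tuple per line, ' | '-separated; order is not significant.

Row counts bottom-up:
  R → 3
  R → 3
  π[f,x,e](R) → 3
  (R ∪ π[f,x,e](R)) → 6
  σ[x='s']((R ∪ π[f,x,e](R))) → 2

== RESULT ==
f | x | e
3 | s | 2
3 | s | 2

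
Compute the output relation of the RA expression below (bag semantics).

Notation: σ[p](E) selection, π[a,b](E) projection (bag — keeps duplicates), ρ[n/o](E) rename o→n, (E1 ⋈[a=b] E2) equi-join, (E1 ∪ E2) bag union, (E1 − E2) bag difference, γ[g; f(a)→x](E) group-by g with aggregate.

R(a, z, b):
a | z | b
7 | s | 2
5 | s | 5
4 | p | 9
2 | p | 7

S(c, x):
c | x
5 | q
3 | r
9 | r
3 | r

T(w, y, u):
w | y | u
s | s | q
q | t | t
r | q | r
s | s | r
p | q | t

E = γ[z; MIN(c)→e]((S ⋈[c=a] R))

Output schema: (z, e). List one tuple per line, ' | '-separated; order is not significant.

Stepwise |·|:
  S → 4
  R → 4
  (S ⋈[c=a] R) → 1
  γ[z; MIN(c)→e]((S ⋈[c=a] R)) → 1

== RESULT ==
z | e
s | 5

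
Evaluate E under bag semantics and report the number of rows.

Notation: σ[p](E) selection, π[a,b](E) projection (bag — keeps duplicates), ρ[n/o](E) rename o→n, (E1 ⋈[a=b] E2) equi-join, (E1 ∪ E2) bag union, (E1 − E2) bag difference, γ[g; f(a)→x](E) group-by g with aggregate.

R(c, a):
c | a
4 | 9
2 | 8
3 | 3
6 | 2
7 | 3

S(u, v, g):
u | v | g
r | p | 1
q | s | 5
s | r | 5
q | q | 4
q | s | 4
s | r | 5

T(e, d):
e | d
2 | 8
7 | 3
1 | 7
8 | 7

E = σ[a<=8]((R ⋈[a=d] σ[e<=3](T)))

Row counts bottom-up:
  R → 5
  T → 4
  σ[e<=3](T) → 2
  (R ⋈[a=d] σ[e<=3](T)) → 1
  σ[a<=8]((R ⋈[a=d] σ[e<=3](T))) → 1

|E| = 1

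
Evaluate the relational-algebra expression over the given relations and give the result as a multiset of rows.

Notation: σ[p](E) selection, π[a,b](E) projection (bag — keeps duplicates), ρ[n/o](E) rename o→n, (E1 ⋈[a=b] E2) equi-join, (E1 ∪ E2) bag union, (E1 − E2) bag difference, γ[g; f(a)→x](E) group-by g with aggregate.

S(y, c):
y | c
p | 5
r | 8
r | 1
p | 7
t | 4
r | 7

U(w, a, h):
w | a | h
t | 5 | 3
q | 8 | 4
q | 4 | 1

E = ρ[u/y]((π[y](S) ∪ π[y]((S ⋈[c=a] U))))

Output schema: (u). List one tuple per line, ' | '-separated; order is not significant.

Subexpression sizes:
  S → 6
  π[y](S) → 6
  S → 6
  U → 3
  (S ⋈[c=a] U) → 3
  π[y]((S ⋈[c=a] U)) → 3
  (π[y](S) ∪ π[y]((S ⋈[c=a] U))) → 9
  ρ[u/y]((π[y](S) ∪ π[y]((S ⋈[c=a] U)))) → 9

== RESULT ==
u
p
p
p
r
r
r
r
t
t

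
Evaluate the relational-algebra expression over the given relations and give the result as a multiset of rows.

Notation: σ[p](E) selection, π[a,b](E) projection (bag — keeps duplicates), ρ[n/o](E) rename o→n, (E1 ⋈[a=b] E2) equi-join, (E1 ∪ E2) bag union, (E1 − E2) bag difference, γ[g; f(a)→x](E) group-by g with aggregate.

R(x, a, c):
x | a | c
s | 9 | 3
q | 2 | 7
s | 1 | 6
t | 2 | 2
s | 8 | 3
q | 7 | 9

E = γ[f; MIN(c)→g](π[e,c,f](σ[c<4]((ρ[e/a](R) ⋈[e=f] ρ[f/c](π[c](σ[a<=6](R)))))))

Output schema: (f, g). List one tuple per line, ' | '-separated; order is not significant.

Subexpression sizes:
  R → 6
  ρ[e/a](R) → 6
  R → 6
  σ[a<=6](R) → 3
  π[c](σ[a<=6](R)) → 3
  ρ[f/c](π[c](σ[a<=6](R))) → 3
  (ρ[e/a](R) ⋈[e=f] ρ[f/c](π[c](σ[a<=6](R)))) → 3
  σ[c<4]((ρ[e/a](R) ⋈[e=f] ρ[f/c](π[c](σ[a<=6](R))))) → 1
  π[e,c,f](σ[c<4]((ρ[e/a](R) ⋈[e=f] ρ[f/c](π[c](σ[a<=6](R)))))) → 1
  γ[f; MIN(c)→g](π[e,c,f](σ[c<4]((ρ[e/a](R) ⋈[e=f] ρ[f/c](π[c](σ[a<=6](R))))))) → 1

== RESULT ==
f | g
2 | 2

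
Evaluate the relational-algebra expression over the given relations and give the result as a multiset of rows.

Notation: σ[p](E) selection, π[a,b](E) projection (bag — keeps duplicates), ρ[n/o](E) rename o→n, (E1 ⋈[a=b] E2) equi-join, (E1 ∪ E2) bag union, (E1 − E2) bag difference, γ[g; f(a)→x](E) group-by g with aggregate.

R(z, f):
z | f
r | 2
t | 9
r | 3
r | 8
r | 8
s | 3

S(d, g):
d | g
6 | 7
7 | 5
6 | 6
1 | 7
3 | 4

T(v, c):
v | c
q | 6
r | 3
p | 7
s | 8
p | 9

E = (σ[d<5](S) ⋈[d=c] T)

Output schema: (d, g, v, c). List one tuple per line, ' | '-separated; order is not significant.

Stepwise |·|:
  S → 5
  σ[d<5](S) → 2
  T → 5
  (σ[d<5](S) ⋈[d=c] T) → 1

== RESULT ==
d | g | v | c
3 | 4 | r | 3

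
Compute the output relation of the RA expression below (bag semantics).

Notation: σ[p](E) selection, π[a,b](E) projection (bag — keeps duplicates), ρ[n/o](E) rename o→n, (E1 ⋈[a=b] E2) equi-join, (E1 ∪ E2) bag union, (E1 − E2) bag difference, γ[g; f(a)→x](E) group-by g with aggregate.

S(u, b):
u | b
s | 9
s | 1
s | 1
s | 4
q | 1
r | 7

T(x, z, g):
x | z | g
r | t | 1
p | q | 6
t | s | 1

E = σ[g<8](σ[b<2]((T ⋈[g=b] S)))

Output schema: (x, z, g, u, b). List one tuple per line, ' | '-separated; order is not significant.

Row counts bottom-up:
  T → 3
  S → 6
  (T ⋈[g=b] S) → 6
  σ[b<2]((T ⋈[g=b] S)) → 6
  σ[g<8](σ[b<2]((T ⋈[g=b] S))) → 6

== RESULT ==
x | z | g | u | b
r | t | 1 | q | 1
r | t | 1 | s | 1
r | t | 1 | s | 1
t | s | 1 | q | 1
t | s | 1 | s | 1
t | s | 1 | s | 1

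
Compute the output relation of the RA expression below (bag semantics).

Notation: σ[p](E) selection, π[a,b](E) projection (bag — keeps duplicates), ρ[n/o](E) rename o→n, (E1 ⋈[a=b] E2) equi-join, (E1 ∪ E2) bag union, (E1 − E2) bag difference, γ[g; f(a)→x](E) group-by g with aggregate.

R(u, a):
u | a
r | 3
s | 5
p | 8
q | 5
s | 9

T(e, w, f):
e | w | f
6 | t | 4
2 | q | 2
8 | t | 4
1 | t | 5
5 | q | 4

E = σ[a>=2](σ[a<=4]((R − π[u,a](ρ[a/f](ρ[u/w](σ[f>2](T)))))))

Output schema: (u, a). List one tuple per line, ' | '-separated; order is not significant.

Per-node cardinality:
  R → 5
  T → 5
  σ[f>2](T) → 4
  ρ[u/w](σ[f>2](T)) → 4
  ρ[a/f](ρ[u/w](σ[f>2](T))) → 4
  π[u,a](ρ[a/f](ρ[u/w](σ[f>2](T)))) → 4
  (R − π[u,a](ρ[a/f](ρ[u/w](σ[f>2](T))))) → 5
  σ[a<=4]((R − π[u,a](ρ[a/f](ρ[u/w](σ[f>2](T)))))) → 1
  σ[a>=2](σ[a<=4]((R − π[u,a](ρ[a/f](ρ[u/w](σ[f>2](T))))))) → 1

== RESULT ==
u | a
r | 3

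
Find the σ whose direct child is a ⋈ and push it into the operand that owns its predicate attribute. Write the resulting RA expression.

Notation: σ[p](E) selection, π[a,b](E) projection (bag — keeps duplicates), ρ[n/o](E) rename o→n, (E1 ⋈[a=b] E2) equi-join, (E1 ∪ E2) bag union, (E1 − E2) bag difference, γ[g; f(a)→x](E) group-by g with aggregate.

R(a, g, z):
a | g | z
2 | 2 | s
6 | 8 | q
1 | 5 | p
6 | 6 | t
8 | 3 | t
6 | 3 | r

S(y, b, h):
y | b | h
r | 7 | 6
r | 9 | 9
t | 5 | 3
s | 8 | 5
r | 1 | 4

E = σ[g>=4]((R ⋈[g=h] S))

σ filters on g, owned by the left side.
E' = (σ[g>=4](R) ⋈[g=h] S)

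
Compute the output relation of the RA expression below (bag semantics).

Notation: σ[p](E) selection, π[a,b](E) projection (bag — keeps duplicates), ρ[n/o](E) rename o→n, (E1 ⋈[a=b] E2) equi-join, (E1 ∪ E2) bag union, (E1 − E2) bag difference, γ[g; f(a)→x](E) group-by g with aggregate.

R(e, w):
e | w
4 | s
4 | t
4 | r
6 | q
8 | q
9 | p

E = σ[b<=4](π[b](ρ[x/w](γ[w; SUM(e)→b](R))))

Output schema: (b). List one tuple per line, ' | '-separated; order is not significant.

Per-node cardinality:
  R → 6
  γ[w; SUM(e)→b](R) → 5
  ρ[x/w](γ[w; SUM(e)→b](R)) → 5
  π[b](ρ[x/w](γ[w; SUM(e)→b](R))) → 5
  σ[b<=4](π[b](ρ[x/w](γ[w; SUM(e)→b](R)))) → 3

== RESULT ==
b
4
4
4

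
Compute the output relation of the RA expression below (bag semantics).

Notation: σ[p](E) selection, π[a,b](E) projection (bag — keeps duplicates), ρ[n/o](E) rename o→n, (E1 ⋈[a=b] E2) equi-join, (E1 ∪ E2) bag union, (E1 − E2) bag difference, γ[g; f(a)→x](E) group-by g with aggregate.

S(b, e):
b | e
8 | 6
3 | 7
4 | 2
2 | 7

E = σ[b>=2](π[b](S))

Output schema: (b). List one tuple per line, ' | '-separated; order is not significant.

Subexpression sizes:
  S → 4
  π[b](S) → 4
  σ[b>=2](π[b](S)) → 4

== RESULT ==
b
2
3
4
8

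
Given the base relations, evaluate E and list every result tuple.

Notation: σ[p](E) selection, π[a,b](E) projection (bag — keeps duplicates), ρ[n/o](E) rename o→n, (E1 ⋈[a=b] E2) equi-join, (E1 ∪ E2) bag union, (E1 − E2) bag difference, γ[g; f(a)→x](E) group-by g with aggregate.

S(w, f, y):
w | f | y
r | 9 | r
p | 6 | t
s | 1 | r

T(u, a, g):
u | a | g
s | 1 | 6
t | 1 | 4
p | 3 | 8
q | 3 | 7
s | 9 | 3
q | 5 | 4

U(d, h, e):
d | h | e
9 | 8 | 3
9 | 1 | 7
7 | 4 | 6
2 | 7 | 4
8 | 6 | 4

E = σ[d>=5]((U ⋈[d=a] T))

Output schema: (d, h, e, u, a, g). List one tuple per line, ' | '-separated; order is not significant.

Per-node cardinality:
  U → 5
  T → 6
  (U ⋈[d=a] T) → 2
  σ[d>=5]((U ⋈[d=a] T)) → 2

== RESULT ==
d | h | e | u | a | g
9 | 1 | 7 | s | 9 | 3
9 | 8 | 3 | s | 9 | 3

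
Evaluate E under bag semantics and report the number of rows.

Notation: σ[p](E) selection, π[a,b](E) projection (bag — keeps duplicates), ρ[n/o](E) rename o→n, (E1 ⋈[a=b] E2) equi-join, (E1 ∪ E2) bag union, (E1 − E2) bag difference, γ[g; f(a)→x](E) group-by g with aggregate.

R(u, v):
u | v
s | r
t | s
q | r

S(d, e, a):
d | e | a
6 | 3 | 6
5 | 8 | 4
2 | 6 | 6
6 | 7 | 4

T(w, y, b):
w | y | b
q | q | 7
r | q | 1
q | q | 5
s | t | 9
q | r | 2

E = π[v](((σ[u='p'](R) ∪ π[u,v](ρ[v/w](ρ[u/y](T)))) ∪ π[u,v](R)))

Per-node cardinality:
  R → 3
  σ[u='p'](R) → 0
  T → 5
  ρ[u/y](T) → 5
  ρ[v/w](ρ[u/y](T)) → 5
  π[u,v](ρ[v/w](ρ[u/y](T))) → 5
  (σ[u='p'](R) ∪ π[u,v](ρ[v/w](ρ[u/y](T)))) → 5
  R → 3
  π[u,v](R) → 3
  ((σ[u='p'](R) ∪ π[u,v](ρ[v/w](ρ[u/y](T)))) ∪ π[u,v](R)) → 8
  π[v](((σ[u='p'](R) ∪ π[u,v](ρ[v/w](ρ[u/y](T)))) ∪ π[u,v](R))) → 8

|E| = 8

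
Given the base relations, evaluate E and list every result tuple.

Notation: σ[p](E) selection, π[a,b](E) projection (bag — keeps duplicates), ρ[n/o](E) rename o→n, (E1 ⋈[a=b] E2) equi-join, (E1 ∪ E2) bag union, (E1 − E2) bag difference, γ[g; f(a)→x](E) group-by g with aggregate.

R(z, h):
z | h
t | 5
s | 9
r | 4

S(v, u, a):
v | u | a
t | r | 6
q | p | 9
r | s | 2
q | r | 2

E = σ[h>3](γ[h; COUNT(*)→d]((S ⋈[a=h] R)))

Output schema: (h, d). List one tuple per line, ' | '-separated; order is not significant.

Row counts bottom-up:
  S → 4
  R → 3
  (S ⋈[a=h] R) → 1
  γ[h; COUNT(*)→d]((S ⋈[a=h] R)) → 1
  σ[h>3](γ[h; COUNT(*)→d]((S ⋈[a=h] R))) → 1

== RESULT ==
h | d
9 | 1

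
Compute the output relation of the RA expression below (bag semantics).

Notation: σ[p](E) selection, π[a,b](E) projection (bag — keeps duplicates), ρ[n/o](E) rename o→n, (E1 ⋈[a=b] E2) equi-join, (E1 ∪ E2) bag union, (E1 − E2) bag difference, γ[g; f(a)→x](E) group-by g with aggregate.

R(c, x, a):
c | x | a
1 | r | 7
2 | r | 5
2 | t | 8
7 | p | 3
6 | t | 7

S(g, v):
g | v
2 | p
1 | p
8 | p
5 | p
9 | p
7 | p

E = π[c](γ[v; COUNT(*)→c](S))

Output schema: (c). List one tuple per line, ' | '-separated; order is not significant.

Stepwise |·|:
  S → 6
  γ[v; COUNT(*)→c](S) → 1
  π[c](γ[v; COUNT(*)→c](S)) → 1

== RESULT ==
c
6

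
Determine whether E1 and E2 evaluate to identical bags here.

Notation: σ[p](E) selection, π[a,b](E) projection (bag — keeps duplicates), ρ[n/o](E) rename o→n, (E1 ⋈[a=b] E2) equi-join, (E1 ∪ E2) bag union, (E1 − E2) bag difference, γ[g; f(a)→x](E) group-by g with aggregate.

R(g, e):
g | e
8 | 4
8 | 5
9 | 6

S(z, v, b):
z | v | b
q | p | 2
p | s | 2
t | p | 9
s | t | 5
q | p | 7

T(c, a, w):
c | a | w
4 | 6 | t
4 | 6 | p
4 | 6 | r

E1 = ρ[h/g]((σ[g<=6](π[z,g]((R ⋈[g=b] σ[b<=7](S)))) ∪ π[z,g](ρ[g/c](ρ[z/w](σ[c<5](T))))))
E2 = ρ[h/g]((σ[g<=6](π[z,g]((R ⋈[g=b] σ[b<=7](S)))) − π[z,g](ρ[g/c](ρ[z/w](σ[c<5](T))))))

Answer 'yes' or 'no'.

E1 subexpression sizes:
  R → 3
  S → 5
  σ[b<=7](S) → 4
  (R ⋈[g=b] σ[b<=7](S)) → 0
  π[z,g]((R ⋈[g=b] σ[b<=7](S))) → 0
  σ[g<=6](π[z,g]((R ⋈[g=b] σ[b<=7](S)))) → 0
  T → 3
  σ[c<5](T) → 3
  ρ[z/w](σ[c<5](T)) → 3
  ρ[g/c](ρ[z/w](σ[c<5](T))) → 3
  π[z,g](ρ[g/c](ρ[z/w](σ[c<5](T)))) → 3
  (σ[g<=6](π[z,g]((R ⋈[g=b] σ[b<=7](S)))) ∪ π[z,g](ρ[g/c](ρ[z/w](σ[c<5](T))))) → 3
  ρ[h/g]((σ[g<=6](π[z,g]((R ⋈[g=b] σ[b<=7](S)))) ∪ π[z,g](ρ[g/c](ρ[z/w](σ[c<5](T)))))) → 3
E2 subexpression sizes:
  R → 3
  S → 5
  σ[b<=7](S) → 4
  (R ⋈[g=b] σ[b<=7](S)) → 0
  π[z,g]((R ⋈[g=b] σ[b<=7](S))) → 0
  σ[g<=6](π[z,g]((R ⋈[g=b] σ[b<=7](S)))) → 0
  T → 3
  σ[c<5](T) → 3
  ρ[z/w](σ[c<5](T)) → 3
  ρ[g/c](ρ[z/w](σ[c<5](T))) → 3
  π[z,g](ρ[g/c](ρ[z/w](σ[c<5](T)))) → 3
  (σ[g<=6](π[z,g]((R ⋈[g=b] σ[b<=7](S)))) − π[z,g](ρ[g/c](ρ[z/w](σ[c<5](T))))) → 0
  ρ[h/g]((σ[g<=6](π[z,g]((R ⋈[g=b] σ[b<=7](S)))) − π[z,g](ρ[g/c](ρ[z/w](σ[c<5](T)))))) → 0

E1 result:
z | h
p | 4
r | 4
t | 4
E2 result:
z | h
(0 rows)
Witness: ('p', 4) appears 1× in E1 but 0× in E2.

no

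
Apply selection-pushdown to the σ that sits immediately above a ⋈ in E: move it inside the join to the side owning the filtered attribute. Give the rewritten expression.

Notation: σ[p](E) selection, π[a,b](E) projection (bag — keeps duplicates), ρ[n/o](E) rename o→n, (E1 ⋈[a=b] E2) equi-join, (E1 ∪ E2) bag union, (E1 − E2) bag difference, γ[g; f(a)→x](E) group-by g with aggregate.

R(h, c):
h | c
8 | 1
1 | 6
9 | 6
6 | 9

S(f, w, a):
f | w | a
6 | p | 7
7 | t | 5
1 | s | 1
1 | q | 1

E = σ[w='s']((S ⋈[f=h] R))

σ filters on w, owned by the left side.
E' = (σ[w='s'](S) ⋈[f=h] R)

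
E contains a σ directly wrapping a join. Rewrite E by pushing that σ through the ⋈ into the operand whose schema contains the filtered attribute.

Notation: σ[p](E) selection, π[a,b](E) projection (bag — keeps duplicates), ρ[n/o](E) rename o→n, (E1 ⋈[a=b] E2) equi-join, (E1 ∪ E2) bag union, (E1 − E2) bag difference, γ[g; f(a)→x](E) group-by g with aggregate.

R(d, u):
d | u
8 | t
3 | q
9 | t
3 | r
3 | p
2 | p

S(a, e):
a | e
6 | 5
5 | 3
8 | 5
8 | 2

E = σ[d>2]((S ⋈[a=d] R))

σ filters on d, owned by the right side.
E' = (S ⋈[a=d] σ[d>2](R))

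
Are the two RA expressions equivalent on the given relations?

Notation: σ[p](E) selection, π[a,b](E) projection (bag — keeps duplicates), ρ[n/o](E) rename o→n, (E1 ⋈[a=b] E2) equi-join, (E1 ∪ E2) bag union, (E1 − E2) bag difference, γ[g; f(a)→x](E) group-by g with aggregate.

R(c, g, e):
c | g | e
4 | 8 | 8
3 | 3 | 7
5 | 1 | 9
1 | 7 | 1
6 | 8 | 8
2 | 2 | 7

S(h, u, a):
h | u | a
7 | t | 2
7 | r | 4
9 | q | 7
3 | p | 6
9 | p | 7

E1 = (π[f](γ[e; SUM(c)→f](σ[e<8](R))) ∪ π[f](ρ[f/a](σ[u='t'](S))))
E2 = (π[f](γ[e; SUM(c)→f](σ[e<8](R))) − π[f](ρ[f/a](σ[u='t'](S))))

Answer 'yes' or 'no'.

E1 per-node cardinality:
  R → 6
  σ[e<8](R) → 3
  γ[e; SUM(c)→f](σ[e<8](R)) → 2
  π[f](γ[e; SUM(c)→f](σ[e<8](R))) → 2
  S → 5
  σ[u='t'](S) → 1
  ρ[f/a](σ[u='t'](S)) → 1
  π[f](ρ[f/a](σ[u='t'](S))) → 1
  (π[f](γ[e; SUM(c)→f](σ[e<8](R))) ∪ π[f](ρ[f/a](σ[u='t'](S)))) → 3
E2 per-node cardinality:
  R → 6
  σ[e<8](R) → 3
  γ[e; SUM(c)→f](σ[e<8](R)) → 2
  π[f](γ[e; SUM(c)→f](σ[e<8](R))) → 2
  S → 5
  σ[u='t'](S) → 1
  ρ[f/a](σ[u='t'](S)) → 1
  π[f](ρ[f/a](σ[u='t'](S))) → 1
  (π[f](γ[e; SUM(c)→f](σ[e<8](R))) − π[f](ρ[f/a](σ[u='t'](S)))) → 2

E1 result:
f
1
2
5
E2 result:
f
1
5
Witness: (2,) appears 1× in E1 but 0× in E2.

no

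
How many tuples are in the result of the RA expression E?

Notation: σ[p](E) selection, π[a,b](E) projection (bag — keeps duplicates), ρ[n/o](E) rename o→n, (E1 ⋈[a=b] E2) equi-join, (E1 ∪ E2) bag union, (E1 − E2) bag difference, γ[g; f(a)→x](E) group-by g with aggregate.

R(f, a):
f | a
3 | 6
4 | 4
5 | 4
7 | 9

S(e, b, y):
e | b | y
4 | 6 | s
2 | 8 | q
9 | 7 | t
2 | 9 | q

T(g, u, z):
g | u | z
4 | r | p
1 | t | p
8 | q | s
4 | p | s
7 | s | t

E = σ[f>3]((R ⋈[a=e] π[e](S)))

Stepwise |·|:
  R → 4
  S → 4
  π[e](S) → 4
  (R ⋈[a=e] π[e](S)) → 3
  σ[f>3]((R ⋈[a=e] π[e](S))) → 3

|E| = 3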